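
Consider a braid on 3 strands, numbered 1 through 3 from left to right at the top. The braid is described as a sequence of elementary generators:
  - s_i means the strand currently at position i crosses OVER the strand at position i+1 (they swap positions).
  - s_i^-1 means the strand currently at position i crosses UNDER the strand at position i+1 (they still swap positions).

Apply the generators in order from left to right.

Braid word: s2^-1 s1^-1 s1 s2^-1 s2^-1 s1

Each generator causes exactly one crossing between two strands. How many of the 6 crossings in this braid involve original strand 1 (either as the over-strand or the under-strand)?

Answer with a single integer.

Gen 1: crossing 2x3. Involves strand 1? no. Count so far: 0
Gen 2: crossing 1x3. Involves strand 1? yes. Count so far: 1
Gen 3: crossing 3x1. Involves strand 1? yes. Count so far: 2
Gen 4: crossing 3x2. Involves strand 1? no. Count so far: 2
Gen 5: crossing 2x3. Involves strand 1? no. Count so far: 2
Gen 6: crossing 1x3. Involves strand 1? yes. Count so far: 3

Answer: 3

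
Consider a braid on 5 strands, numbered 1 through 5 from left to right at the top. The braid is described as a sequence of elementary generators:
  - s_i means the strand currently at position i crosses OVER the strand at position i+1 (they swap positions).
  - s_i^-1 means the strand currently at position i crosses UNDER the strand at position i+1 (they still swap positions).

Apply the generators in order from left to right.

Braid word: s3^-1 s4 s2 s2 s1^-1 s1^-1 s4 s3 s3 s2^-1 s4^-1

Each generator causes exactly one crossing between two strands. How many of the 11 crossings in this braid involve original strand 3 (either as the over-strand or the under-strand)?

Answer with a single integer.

Gen 1: crossing 3x4. Involves strand 3? yes. Count so far: 1
Gen 2: crossing 3x5. Involves strand 3? yes. Count so far: 2
Gen 3: crossing 2x4. Involves strand 3? no. Count so far: 2
Gen 4: crossing 4x2. Involves strand 3? no. Count so far: 2
Gen 5: crossing 1x2. Involves strand 3? no. Count so far: 2
Gen 6: crossing 2x1. Involves strand 3? no. Count so far: 2
Gen 7: crossing 5x3. Involves strand 3? yes. Count so far: 3
Gen 8: crossing 4x3. Involves strand 3? yes. Count so far: 4
Gen 9: crossing 3x4. Involves strand 3? yes. Count so far: 5
Gen 10: crossing 2x4. Involves strand 3? no. Count so far: 5
Gen 11: crossing 3x5. Involves strand 3? yes. Count so far: 6

Answer: 6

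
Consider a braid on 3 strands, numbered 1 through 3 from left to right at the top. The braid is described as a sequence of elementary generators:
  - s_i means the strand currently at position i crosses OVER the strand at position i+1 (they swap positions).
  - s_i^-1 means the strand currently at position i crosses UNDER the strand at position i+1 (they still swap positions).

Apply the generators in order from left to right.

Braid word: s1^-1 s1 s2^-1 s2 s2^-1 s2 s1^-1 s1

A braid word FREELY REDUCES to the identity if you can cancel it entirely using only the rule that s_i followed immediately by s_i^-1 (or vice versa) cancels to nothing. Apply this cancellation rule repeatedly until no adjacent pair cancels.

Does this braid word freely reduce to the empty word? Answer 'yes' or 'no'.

Gen 1 (s1^-1): push. Stack: [s1^-1]
Gen 2 (s1): cancels prior s1^-1. Stack: []
Gen 3 (s2^-1): push. Stack: [s2^-1]
Gen 4 (s2): cancels prior s2^-1. Stack: []
Gen 5 (s2^-1): push. Stack: [s2^-1]
Gen 6 (s2): cancels prior s2^-1. Stack: []
Gen 7 (s1^-1): push. Stack: [s1^-1]
Gen 8 (s1): cancels prior s1^-1. Stack: []
Reduced word: (empty)

Answer: yes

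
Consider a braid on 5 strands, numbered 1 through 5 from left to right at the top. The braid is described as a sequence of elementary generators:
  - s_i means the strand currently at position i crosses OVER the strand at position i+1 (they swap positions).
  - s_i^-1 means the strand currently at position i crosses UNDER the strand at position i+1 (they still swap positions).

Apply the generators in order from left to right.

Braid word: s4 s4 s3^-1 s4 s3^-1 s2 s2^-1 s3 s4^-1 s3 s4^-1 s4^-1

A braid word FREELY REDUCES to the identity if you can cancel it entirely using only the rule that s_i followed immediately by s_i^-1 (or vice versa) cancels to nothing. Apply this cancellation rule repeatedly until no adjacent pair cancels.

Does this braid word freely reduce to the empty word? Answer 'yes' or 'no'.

Gen 1 (s4): push. Stack: [s4]
Gen 2 (s4): push. Stack: [s4 s4]
Gen 3 (s3^-1): push. Stack: [s4 s4 s3^-1]
Gen 4 (s4): push. Stack: [s4 s4 s3^-1 s4]
Gen 5 (s3^-1): push. Stack: [s4 s4 s3^-1 s4 s3^-1]
Gen 6 (s2): push. Stack: [s4 s4 s3^-1 s4 s3^-1 s2]
Gen 7 (s2^-1): cancels prior s2. Stack: [s4 s4 s3^-1 s4 s3^-1]
Gen 8 (s3): cancels prior s3^-1. Stack: [s4 s4 s3^-1 s4]
Gen 9 (s4^-1): cancels prior s4. Stack: [s4 s4 s3^-1]
Gen 10 (s3): cancels prior s3^-1. Stack: [s4 s4]
Gen 11 (s4^-1): cancels prior s4. Stack: [s4]
Gen 12 (s4^-1): cancels prior s4. Stack: []
Reduced word: (empty)

Answer: yes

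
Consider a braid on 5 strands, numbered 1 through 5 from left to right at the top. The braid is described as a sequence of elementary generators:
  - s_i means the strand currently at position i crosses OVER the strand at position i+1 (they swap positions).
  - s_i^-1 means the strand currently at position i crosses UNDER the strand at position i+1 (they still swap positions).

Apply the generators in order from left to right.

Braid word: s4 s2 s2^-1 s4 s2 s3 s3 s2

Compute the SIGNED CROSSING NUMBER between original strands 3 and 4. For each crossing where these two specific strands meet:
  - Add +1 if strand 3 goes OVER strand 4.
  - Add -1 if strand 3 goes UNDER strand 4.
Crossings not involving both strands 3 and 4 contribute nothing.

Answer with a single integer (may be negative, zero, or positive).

Answer: 0

Derivation:
Gen 1: crossing 4x5. Both 3&4? no. Sum: 0
Gen 2: crossing 2x3. Both 3&4? no. Sum: 0
Gen 3: crossing 3x2. Both 3&4? no. Sum: 0
Gen 4: crossing 5x4. Both 3&4? no. Sum: 0
Gen 5: crossing 2x3. Both 3&4? no. Sum: 0
Gen 6: crossing 2x4. Both 3&4? no. Sum: 0
Gen 7: crossing 4x2. Both 3&4? no. Sum: 0
Gen 8: crossing 3x2. Both 3&4? no. Sum: 0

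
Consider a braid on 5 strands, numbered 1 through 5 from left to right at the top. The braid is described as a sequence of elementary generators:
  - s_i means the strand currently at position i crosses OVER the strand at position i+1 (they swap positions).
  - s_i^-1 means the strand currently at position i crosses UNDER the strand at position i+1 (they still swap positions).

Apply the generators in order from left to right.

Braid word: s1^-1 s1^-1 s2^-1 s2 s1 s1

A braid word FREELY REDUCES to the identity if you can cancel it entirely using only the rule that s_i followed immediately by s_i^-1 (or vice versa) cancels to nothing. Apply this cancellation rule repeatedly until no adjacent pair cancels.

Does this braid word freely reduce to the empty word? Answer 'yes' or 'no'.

Gen 1 (s1^-1): push. Stack: [s1^-1]
Gen 2 (s1^-1): push. Stack: [s1^-1 s1^-1]
Gen 3 (s2^-1): push. Stack: [s1^-1 s1^-1 s2^-1]
Gen 4 (s2): cancels prior s2^-1. Stack: [s1^-1 s1^-1]
Gen 5 (s1): cancels prior s1^-1. Stack: [s1^-1]
Gen 6 (s1): cancels prior s1^-1. Stack: []
Reduced word: (empty)

Answer: yes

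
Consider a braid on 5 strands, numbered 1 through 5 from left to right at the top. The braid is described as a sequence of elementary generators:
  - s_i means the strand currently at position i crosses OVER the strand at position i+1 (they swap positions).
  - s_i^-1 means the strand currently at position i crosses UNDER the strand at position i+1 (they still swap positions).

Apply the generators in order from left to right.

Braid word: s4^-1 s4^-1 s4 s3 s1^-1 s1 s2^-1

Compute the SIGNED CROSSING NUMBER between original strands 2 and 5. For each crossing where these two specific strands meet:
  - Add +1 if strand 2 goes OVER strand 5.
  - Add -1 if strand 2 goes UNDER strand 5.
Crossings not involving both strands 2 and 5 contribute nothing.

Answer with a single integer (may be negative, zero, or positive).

Gen 1: crossing 4x5. Both 2&5? no. Sum: 0
Gen 2: crossing 5x4. Both 2&5? no. Sum: 0
Gen 3: crossing 4x5. Both 2&5? no. Sum: 0
Gen 4: crossing 3x5. Both 2&5? no. Sum: 0
Gen 5: crossing 1x2. Both 2&5? no. Sum: 0
Gen 6: crossing 2x1. Both 2&5? no. Sum: 0
Gen 7: 2 under 5. Both 2&5? yes. Contrib: -1. Sum: -1

Answer: -1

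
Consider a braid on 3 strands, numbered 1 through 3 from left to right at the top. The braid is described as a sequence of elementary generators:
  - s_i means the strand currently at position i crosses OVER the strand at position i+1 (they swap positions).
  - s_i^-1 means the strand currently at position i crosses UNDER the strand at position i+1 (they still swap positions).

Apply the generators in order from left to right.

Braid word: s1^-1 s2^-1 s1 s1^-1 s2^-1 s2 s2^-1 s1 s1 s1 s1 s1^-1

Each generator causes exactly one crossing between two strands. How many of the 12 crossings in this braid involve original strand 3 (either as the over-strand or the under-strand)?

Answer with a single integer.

Gen 1: crossing 1x2. Involves strand 3? no. Count so far: 0
Gen 2: crossing 1x3. Involves strand 3? yes. Count so far: 1
Gen 3: crossing 2x3. Involves strand 3? yes. Count so far: 2
Gen 4: crossing 3x2. Involves strand 3? yes. Count so far: 3
Gen 5: crossing 3x1. Involves strand 3? yes. Count so far: 4
Gen 6: crossing 1x3. Involves strand 3? yes. Count so far: 5
Gen 7: crossing 3x1. Involves strand 3? yes. Count so far: 6
Gen 8: crossing 2x1. Involves strand 3? no. Count so far: 6
Gen 9: crossing 1x2. Involves strand 3? no. Count so far: 6
Gen 10: crossing 2x1. Involves strand 3? no. Count so far: 6
Gen 11: crossing 1x2. Involves strand 3? no. Count so far: 6
Gen 12: crossing 2x1. Involves strand 3? no. Count so far: 6

Answer: 6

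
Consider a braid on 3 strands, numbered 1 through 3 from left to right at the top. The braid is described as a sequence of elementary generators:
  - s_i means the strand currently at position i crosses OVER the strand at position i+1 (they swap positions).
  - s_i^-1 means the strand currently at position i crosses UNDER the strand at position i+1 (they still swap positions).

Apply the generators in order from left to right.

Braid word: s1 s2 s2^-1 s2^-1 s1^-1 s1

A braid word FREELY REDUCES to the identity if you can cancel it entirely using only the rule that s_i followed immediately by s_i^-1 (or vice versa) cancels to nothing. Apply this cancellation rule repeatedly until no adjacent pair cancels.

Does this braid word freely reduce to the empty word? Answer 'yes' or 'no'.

Answer: no

Derivation:
Gen 1 (s1): push. Stack: [s1]
Gen 2 (s2): push. Stack: [s1 s2]
Gen 3 (s2^-1): cancels prior s2. Stack: [s1]
Gen 4 (s2^-1): push. Stack: [s1 s2^-1]
Gen 5 (s1^-1): push. Stack: [s1 s2^-1 s1^-1]
Gen 6 (s1): cancels prior s1^-1. Stack: [s1 s2^-1]
Reduced word: s1 s2^-1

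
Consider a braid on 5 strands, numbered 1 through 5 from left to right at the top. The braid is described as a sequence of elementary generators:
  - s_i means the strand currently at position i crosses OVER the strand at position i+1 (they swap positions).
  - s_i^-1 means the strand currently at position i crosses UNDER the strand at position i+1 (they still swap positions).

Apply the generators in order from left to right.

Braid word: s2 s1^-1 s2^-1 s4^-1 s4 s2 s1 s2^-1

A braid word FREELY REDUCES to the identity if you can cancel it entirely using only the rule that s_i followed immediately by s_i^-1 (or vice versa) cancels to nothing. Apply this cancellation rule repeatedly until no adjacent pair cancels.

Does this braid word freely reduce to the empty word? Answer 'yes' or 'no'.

Gen 1 (s2): push. Stack: [s2]
Gen 2 (s1^-1): push. Stack: [s2 s1^-1]
Gen 3 (s2^-1): push. Stack: [s2 s1^-1 s2^-1]
Gen 4 (s4^-1): push. Stack: [s2 s1^-1 s2^-1 s4^-1]
Gen 5 (s4): cancels prior s4^-1. Stack: [s2 s1^-1 s2^-1]
Gen 6 (s2): cancels prior s2^-1. Stack: [s2 s1^-1]
Gen 7 (s1): cancels prior s1^-1. Stack: [s2]
Gen 8 (s2^-1): cancels prior s2. Stack: []
Reduced word: (empty)

Answer: yes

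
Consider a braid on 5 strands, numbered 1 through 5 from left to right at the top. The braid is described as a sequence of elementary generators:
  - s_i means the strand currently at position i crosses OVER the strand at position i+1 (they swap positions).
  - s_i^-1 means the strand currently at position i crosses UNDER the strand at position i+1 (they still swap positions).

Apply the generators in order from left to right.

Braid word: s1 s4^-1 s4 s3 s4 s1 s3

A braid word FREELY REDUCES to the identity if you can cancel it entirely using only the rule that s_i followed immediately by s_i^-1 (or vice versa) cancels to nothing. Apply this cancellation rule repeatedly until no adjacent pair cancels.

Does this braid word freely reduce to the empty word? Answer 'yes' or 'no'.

Gen 1 (s1): push. Stack: [s1]
Gen 2 (s4^-1): push. Stack: [s1 s4^-1]
Gen 3 (s4): cancels prior s4^-1. Stack: [s1]
Gen 4 (s3): push. Stack: [s1 s3]
Gen 5 (s4): push. Stack: [s1 s3 s4]
Gen 6 (s1): push. Stack: [s1 s3 s4 s1]
Gen 7 (s3): push. Stack: [s1 s3 s4 s1 s3]
Reduced word: s1 s3 s4 s1 s3

Answer: no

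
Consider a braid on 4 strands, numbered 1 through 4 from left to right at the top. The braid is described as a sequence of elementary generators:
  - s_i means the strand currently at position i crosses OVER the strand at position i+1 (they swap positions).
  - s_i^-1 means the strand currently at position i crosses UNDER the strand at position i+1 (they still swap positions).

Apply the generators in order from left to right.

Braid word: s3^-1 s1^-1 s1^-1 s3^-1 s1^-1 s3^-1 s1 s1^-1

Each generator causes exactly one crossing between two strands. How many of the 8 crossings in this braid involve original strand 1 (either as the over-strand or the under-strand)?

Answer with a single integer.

Answer: 5

Derivation:
Gen 1: crossing 3x4. Involves strand 1? no. Count so far: 0
Gen 2: crossing 1x2. Involves strand 1? yes. Count so far: 1
Gen 3: crossing 2x1. Involves strand 1? yes. Count so far: 2
Gen 4: crossing 4x3. Involves strand 1? no. Count so far: 2
Gen 5: crossing 1x2. Involves strand 1? yes. Count so far: 3
Gen 6: crossing 3x4. Involves strand 1? no. Count so far: 3
Gen 7: crossing 2x1. Involves strand 1? yes. Count so far: 4
Gen 8: crossing 1x2. Involves strand 1? yes. Count so far: 5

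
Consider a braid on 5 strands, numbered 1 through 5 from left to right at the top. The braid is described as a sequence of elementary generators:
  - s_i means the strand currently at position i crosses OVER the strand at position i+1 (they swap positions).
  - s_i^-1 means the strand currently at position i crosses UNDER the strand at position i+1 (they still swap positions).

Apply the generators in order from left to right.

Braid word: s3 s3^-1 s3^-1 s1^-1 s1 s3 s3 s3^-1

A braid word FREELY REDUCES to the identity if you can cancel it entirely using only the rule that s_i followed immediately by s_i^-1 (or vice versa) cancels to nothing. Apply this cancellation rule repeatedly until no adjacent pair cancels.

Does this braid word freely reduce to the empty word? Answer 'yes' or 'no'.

Answer: yes

Derivation:
Gen 1 (s3): push. Stack: [s3]
Gen 2 (s3^-1): cancels prior s3. Stack: []
Gen 3 (s3^-1): push. Stack: [s3^-1]
Gen 4 (s1^-1): push. Stack: [s3^-1 s1^-1]
Gen 5 (s1): cancels prior s1^-1. Stack: [s3^-1]
Gen 6 (s3): cancels prior s3^-1. Stack: []
Gen 7 (s3): push. Stack: [s3]
Gen 8 (s3^-1): cancels prior s3. Stack: []
Reduced word: (empty)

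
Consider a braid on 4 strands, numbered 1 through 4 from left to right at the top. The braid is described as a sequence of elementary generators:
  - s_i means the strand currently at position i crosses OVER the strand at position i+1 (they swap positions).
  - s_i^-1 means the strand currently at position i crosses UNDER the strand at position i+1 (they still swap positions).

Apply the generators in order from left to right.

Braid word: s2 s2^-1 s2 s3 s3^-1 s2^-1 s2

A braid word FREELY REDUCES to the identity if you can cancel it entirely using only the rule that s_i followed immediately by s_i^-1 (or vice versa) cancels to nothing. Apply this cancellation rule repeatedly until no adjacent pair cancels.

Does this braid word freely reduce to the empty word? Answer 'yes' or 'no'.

Gen 1 (s2): push. Stack: [s2]
Gen 2 (s2^-1): cancels prior s2. Stack: []
Gen 3 (s2): push. Stack: [s2]
Gen 4 (s3): push. Stack: [s2 s3]
Gen 5 (s3^-1): cancels prior s3. Stack: [s2]
Gen 6 (s2^-1): cancels prior s2. Stack: []
Gen 7 (s2): push. Stack: [s2]
Reduced word: s2

Answer: no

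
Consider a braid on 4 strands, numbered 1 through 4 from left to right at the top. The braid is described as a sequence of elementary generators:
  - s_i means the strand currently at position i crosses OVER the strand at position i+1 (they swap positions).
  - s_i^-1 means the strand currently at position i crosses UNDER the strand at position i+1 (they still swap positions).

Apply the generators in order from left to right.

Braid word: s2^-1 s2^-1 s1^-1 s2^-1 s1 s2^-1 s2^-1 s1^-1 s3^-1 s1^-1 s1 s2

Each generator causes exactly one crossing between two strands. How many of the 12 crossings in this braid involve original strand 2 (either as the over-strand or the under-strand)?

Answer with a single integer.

Gen 1: crossing 2x3. Involves strand 2? yes. Count so far: 1
Gen 2: crossing 3x2. Involves strand 2? yes. Count so far: 2
Gen 3: crossing 1x2. Involves strand 2? yes. Count so far: 3
Gen 4: crossing 1x3. Involves strand 2? no. Count so far: 3
Gen 5: crossing 2x3. Involves strand 2? yes. Count so far: 4
Gen 6: crossing 2x1. Involves strand 2? yes. Count so far: 5
Gen 7: crossing 1x2. Involves strand 2? yes. Count so far: 6
Gen 8: crossing 3x2. Involves strand 2? yes. Count so far: 7
Gen 9: crossing 1x4. Involves strand 2? no. Count so far: 7
Gen 10: crossing 2x3. Involves strand 2? yes. Count so far: 8
Gen 11: crossing 3x2. Involves strand 2? yes. Count so far: 9
Gen 12: crossing 3x4. Involves strand 2? no. Count so far: 9

Answer: 9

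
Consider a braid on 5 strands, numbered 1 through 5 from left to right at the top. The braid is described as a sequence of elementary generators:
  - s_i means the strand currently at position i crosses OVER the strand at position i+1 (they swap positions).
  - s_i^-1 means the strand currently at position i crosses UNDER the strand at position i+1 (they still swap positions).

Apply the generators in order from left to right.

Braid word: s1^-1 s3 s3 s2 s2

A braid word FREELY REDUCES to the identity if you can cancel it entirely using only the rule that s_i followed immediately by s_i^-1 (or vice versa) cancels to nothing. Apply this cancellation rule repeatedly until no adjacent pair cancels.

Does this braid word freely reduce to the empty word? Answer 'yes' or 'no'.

Gen 1 (s1^-1): push. Stack: [s1^-1]
Gen 2 (s3): push. Stack: [s1^-1 s3]
Gen 3 (s3): push. Stack: [s1^-1 s3 s3]
Gen 4 (s2): push. Stack: [s1^-1 s3 s3 s2]
Gen 5 (s2): push. Stack: [s1^-1 s3 s3 s2 s2]
Reduced word: s1^-1 s3 s3 s2 s2

Answer: no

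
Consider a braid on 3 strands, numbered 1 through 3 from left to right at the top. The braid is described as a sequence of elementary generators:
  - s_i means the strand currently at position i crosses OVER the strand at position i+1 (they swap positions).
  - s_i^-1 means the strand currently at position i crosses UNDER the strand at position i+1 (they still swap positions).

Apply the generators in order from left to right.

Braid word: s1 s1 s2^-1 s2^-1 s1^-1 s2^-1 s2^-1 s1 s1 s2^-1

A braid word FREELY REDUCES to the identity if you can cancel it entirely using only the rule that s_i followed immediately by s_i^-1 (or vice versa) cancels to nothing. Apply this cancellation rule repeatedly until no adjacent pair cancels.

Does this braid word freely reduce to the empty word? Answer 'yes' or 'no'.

Gen 1 (s1): push. Stack: [s1]
Gen 2 (s1): push. Stack: [s1 s1]
Gen 3 (s2^-1): push. Stack: [s1 s1 s2^-1]
Gen 4 (s2^-1): push. Stack: [s1 s1 s2^-1 s2^-1]
Gen 5 (s1^-1): push. Stack: [s1 s1 s2^-1 s2^-1 s1^-1]
Gen 6 (s2^-1): push. Stack: [s1 s1 s2^-1 s2^-1 s1^-1 s2^-1]
Gen 7 (s2^-1): push. Stack: [s1 s1 s2^-1 s2^-1 s1^-1 s2^-1 s2^-1]
Gen 8 (s1): push. Stack: [s1 s1 s2^-1 s2^-1 s1^-1 s2^-1 s2^-1 s1]
Gen 9 (s1): push. Stack: [s1 s1 s2^-1 s2^-1 s1^-1 s2^-1 s2^-1 s1 s1]
Gen 10 (s2^-1): push. Stack: [s1 s1 s2^-1 s2^-1 s1^-1 s2^-1 s2^-1 s1 s1 s2^-1]
Reduced word: s1 s1 s2^-1 s2^-1 s1^-1 s2^-1 s2^-1 s1 s1 s2^-1

Answer: no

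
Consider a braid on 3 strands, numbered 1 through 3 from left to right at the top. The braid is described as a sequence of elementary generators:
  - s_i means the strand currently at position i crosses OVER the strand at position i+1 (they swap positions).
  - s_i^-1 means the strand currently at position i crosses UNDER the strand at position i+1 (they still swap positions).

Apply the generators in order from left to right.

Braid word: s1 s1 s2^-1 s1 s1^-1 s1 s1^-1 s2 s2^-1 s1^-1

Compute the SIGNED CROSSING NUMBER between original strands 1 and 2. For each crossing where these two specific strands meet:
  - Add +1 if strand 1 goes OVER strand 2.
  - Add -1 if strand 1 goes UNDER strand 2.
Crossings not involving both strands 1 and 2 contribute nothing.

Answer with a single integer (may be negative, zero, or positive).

Gen 1: 1 over 2. Both 1&2? yes. Contrib: +1. Sum: 1
Gen 2: 2 over 1. Both 1&2? yes. Contrib: -1. Sum: 0
Gen 3: crossing 2x3. Both 1&2? no. Sum: 0
Gen 4: crossing 1x3. Both 1&2? no. Sum: 0
Gen 5: crossing 3x1. Both 1&2? no. Sum: 0
Gen 6: crossing 1x3. Both 1&2? no. Sum: 0
Gen 7: crossing 3x1. Both 1&2? no. Sum: 0
Gen 8: crossing 3x2. Both 1&2? no. Sum: 0
Gen 9: crossing 2x3. Both 1&2? no. Sum: 0
Gen 10: crossing 1x3. Both 1&2? no. Sum: 0

Answer: 0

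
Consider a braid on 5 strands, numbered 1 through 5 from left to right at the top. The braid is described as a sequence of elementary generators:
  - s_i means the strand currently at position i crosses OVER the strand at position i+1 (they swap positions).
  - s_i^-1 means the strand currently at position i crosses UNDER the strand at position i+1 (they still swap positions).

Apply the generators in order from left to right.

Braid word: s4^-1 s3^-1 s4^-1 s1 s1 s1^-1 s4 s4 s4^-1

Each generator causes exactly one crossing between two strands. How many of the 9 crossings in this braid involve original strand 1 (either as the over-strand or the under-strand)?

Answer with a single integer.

Answer: 3

Derivation:
Gen 1: crossing 4x5. Involves strand 1? no. Count so far: 0
Gen 2: crossing 3x5. Involves strand 1? no. Count so far: 0
Gen 3: crossing 3x4. Involves strand 1? no. Count so far: 0
Gen 4: crossing 1x2. Involves strand 1? yes. Count so far: 1
Gen 5: crossing 2x1. Involves strand 1? yes. Count so far: 2
Gen 6: crossing 1x2. Involves strand 1? yes. Count so far: 3
Gen 7: crossing 4x3. Involves strand 1? no. Count so far: 3
Gen 8: crossing 3x4. Involves strand 1? no. Count so far: 3
Gen 9: crossing 4x3. Involves strand 1? no. Count so far: 3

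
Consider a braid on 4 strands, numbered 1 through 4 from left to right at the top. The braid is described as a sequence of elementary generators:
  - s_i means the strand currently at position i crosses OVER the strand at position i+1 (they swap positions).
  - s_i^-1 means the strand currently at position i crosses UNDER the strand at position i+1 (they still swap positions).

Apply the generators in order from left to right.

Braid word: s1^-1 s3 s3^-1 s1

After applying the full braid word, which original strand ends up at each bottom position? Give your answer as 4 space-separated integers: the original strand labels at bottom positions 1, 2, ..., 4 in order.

Answer: 1 2 3 4

Derivation:
Gen 1 (s1^-1): strand 1 crosses under strand 2. Perm now: [2 1 3 4]
Gen 2 (s3): strand 3 crosses over strand 4. Perm now: [2 1 4 3]
Gen 3 (s3^-1): strand 4 crosses under strand 3. Perm now: [2 1 3 4]
Gen 4 (s1): strand 2 crosses over strand 1. Perm now: [1 2 3 4]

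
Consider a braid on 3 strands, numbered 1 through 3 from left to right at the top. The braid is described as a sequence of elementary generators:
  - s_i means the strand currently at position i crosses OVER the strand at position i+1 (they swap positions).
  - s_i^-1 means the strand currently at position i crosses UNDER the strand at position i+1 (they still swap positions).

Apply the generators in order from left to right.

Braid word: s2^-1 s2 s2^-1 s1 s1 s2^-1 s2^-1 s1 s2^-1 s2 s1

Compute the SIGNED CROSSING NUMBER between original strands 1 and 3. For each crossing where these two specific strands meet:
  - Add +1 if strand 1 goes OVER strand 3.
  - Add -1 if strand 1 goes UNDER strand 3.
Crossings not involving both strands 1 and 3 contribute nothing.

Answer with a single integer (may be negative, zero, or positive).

Gen 1: crossing 2x3. Both 1&3? no. Sum: 0
Gen 2: crossing 3x2. Both 1&3? no. Sum: 0
Gen 3: crossing 2x3. Both 1&3? no. Sum: 0
Gen 4: 1 over 3. Both 1&3? yes. Contrib: +1. Sum: 1
Gen 5: 3 over 1. Both 1&3? yes. Contrib: -1. Sum: 0
Gen 6: crossing 3x2. Both 1&3? no. Sum: 0
Gen 7: crossing 2x3. Both 1&3? no. Sum: 0
Gen 8: 1 over 3. Both 1&3? yes. Contrib: +1. Sum: 1
Gen 9: crossing 1x2. Both 1&3? no. Sum: 1
Gen 10: crossing 2x1. Both 1&3? no. Sum: 1
Gen 11: 3 over 1. Both 1&3? yes. Contrib: -1. Sum: 0

Answer: 0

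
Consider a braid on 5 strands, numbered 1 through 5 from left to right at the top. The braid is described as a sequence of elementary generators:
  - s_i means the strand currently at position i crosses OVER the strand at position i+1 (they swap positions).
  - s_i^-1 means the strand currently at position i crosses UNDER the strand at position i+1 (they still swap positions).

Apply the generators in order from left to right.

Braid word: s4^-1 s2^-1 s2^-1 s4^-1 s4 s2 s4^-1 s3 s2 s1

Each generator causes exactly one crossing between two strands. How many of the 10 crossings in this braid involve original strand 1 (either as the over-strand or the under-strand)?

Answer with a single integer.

Gen 1: crossing 4x5. Involves strand 1? no. Count so far: 0
Gen 2: crossing 2x3. Involves strand 1? no. Count so far: 0
Gen 3: crossing 3x2. Involves strand 1? no. Count so far: 0
Gen 4: crossing 5x4. Involves strand 1? no. Count so far: 0
Gen 5: crossing 4x5. Involves strand 1? no. Count so far: 0
Gen 6: crossing 2x3. Involves strand 1? no. Count so far: 0
Gen 7: crossing 5x4. Involves strand 1? no. Count so far: 0
Gen 8: crossing 2x4. Involves strand 1? no. Count so far: 0
Gen 9: crossing 3x4. Involves strand 1? no. Count so far: 0
Gen 10: crossing 1x4. Involves strand 1? yes. Count so far: 1

Answer: 1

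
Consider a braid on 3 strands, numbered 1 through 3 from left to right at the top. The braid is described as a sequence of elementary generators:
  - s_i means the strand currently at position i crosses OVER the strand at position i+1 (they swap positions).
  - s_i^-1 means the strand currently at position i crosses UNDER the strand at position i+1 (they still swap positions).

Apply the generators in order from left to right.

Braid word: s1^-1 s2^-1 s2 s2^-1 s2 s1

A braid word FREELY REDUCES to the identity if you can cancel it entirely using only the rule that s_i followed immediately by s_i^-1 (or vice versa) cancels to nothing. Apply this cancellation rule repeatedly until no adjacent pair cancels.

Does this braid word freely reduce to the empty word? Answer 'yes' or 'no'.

Answer: yes

Derivation:
Gen 1 (s1^-1): push. Stack: [s1^-1]
Gen 2 (s2^-1): push. Stack: [s1^-1 s2^-1]
Gen 3 (s2): cancels prior s2^-1. Stack: [s1^-1]
Gen 4 (s2^-1): push. Stack: [s1^-1 s2^-1]
Gen 5 (s2): cancels prior s2^-1. Stack: [s1^-1]
Gen 6 (s1): cancels prior s1^-1. Stack: []
Reduced word: (empty)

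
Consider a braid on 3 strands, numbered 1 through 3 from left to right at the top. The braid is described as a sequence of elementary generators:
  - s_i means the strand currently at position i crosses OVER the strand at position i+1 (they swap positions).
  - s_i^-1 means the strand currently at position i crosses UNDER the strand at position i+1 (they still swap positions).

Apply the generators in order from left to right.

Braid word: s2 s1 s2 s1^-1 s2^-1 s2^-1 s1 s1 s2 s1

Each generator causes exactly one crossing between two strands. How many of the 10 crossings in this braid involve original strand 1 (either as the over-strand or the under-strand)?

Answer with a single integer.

Answer: 6

Derivation:
Gen 1: crossing 2x3. Involves strand 1? no. Count so far: 0
Gen 2: crossing 1x3. Involves strand 1? yes. Count so far: 1
Gen 3: crossing 1x2. Involves strand 1? yes. Count so far: 2
Gen 4: crossing 3x2. Involves strand 1? no. Count so far: 2
Gen 5: crossing 3x1. Involves strand 1? yes. Count so far: 3
Gen 6: crossing 1x3. Involves strand 1? yes. Count so far: 4
Gen 7: crossing 2x3. Involves strand 1? no. Count so far: 4
Gen 8: crossing 3x2. Involves strand 1? no. Count so far: 4
Gen 9: crossing 3x1. Involves strand 1? yes. Count so far: 5
Gen 10: crossing 2x1. Involves strand 1? yes. Count so far: 6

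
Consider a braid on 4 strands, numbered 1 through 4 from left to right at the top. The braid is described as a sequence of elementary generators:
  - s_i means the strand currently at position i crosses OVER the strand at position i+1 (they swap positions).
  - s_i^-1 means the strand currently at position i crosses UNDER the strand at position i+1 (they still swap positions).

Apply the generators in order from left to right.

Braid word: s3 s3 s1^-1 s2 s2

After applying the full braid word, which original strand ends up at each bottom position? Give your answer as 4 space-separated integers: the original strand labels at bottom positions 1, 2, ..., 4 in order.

Gen 1 (s3): strand 3 crosses over strand 4. Perm now: [1 2 4 3]
Gen 2 (s3): strand 4 crosses over strand 3. Perm now: [1 2 3 4]
Gen 3 (s1^-1): strand 1 crosses under strand 2. Perm now: [2 1 3 4]
Gen 4 (s2): strand 1 crosses over strand 3. Perm now: [2 3 1 4]
Gen 5 (s2): strand 3 crosses over strand 1. Perm now: [2 1 3 4]

Answer: 2 1 3 4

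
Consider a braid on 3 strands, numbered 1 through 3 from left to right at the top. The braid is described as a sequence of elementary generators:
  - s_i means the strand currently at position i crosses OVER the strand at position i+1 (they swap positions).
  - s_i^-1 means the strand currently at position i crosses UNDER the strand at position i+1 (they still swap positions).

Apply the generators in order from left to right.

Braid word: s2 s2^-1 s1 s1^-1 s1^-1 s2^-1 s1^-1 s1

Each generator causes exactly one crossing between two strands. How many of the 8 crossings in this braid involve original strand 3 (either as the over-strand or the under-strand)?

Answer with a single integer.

Gen 1: crossing 2x3. Involves strand 3? yes. Count so far: 1
Gen 2: crossing 3x2. Involves strand 3? yes. Count so far: 2
Gen 3: crossing 1x2. Involves strand 3? no. Count so far: 2
Gen 4: crossing 2x1. Involves strand 3? no. Count so far: 2
Gen 5: crossing 1x2. Involves strand 3? no. Count so far: 2
Gen 6: crossing 1x3. Involves strand 3? yes. Count so far: 3
Gen 7: crossing 2x3. Involves strand 3? yes. Count so far: 4
Gen 8: crossing 3x2. Involves strand 3? yes. Count so far: 5

Answer: 5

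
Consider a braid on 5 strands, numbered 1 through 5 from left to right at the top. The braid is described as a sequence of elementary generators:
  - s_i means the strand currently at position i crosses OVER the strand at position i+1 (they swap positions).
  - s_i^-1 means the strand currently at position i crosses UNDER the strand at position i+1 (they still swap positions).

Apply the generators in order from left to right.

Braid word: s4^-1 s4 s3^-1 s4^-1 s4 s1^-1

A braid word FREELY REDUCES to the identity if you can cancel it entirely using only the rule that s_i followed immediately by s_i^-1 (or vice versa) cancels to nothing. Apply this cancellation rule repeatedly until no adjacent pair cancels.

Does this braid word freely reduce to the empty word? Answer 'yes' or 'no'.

Answer: no

Derivation:
Gen 1 (s4^-1): push. Stack: [s4^-1]
Gen 2 (s4): cancels prior s4^-1. Stack: []
Gen 3 (s3^-1): push. Stack: [s3^-1]
Gen 4 (s4^-1): push. Stack: [s3^-1 s4^-1]
Gen 5 (s4): cancels prior s4^-1. Stack: [s3^-1]
Gen 6 (s1^-1): push. Stack: [s3^-1 s1^-1]
Reduced word: s3^-1 s1^-1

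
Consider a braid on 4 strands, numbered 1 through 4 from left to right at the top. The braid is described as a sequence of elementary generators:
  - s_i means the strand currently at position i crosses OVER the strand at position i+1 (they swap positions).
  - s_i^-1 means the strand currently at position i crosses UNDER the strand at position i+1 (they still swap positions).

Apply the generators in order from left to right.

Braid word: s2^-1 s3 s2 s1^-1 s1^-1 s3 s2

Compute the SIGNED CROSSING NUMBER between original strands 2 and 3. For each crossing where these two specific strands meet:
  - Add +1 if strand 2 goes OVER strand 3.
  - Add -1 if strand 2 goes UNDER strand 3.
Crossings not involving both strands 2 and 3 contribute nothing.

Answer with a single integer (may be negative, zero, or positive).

Gen 1: 2 under 3. Both 2&3? yes. Contrib: -1. Sum: -1
Gen 2: crossing 2x4. Both 2&3? no. Sum: -1
Gen 3: crossing 3x4. Both 2&3? no. Sum: -1
Gen 4: crossing 1x4. Both 2&3? no. Sum: -1
Gen 5: crossing 4x1. Both 2&3? no. Sum: -1
Gen 6: 3 over 2. Both 2&3? yes. Contrib: -1. Sum: -2
Gen 7: crossing 4x2. Both 2&3? no. Sum: -2

Answer: -2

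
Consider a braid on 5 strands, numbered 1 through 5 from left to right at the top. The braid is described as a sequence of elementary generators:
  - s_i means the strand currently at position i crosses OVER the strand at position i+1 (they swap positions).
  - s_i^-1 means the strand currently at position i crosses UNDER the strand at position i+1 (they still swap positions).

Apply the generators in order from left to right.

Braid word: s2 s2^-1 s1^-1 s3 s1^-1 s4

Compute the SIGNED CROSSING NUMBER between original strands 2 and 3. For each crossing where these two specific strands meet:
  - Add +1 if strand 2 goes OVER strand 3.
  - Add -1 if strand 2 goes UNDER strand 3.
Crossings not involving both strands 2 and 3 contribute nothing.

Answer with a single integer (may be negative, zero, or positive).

Answer: 2

Derivation:
Gen 1: 2 over 3. Both 2&3? yes. Contrib: +1. Sum: 1
Gen 2: 3 under 2. Both 2&3? yes. Contrib: +1. Sum: 2
Gen 3: crossing 1x2. Both 2&3? no. Sum: 2
Gen 4: crossing 3x4. Both 2&3? no. Sum: 2
Gen 5: crossing 2x1. Both 2&3? no. Sum: 2
Gen 6: crossing 3x5. Both 2&3? no. Sum: 2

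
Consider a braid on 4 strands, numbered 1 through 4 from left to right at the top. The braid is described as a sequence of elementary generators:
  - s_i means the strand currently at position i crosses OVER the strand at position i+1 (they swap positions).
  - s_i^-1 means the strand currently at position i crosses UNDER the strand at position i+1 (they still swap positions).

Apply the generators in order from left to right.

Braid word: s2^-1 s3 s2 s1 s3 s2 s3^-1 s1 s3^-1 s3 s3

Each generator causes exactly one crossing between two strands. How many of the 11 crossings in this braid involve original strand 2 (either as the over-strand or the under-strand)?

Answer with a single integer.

Gen 1: crossing 2x3. Involves strand 2? yes. Count so far: 1
Gen 2: crossing 2x4. Involves strand 2? yes. Count so far: 2
Gen 3: crossing 3x4. Involves strand 2? no. Count so far: 2
Gen 4: crossing 1x4. Involves strand 2? no. Count so far: 2
Gen 5: crossing 3x2. Involves strand 2? yes. Count so far: 3
Gen 6: crossing 1x2. Involves strand 2? yes. Count so far: 4
Gen 7: crossing 1x3. Involves strand 2? no. Count so far: 4
Gen 8: crossing 4x2. Involves strand 2? yes. Count so far: 5
Gen 9: crossing 3x1. Involves strand 2? no. Count so far: 5
Gen 10: crossing 1x3. Involves strand 2? no. Count so far: 5
Gen 11: crossing 3x1. Involves strand 2? no. Count so far: 5

Answer: 5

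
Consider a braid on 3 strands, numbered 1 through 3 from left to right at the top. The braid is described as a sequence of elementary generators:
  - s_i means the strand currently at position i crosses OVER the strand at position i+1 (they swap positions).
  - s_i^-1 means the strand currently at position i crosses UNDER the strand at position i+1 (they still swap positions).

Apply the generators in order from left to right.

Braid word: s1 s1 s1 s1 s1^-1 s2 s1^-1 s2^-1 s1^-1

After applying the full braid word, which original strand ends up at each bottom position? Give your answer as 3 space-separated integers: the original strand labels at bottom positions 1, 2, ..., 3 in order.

Answer: 1 3 2

Derivation:
Gen 1 (s1): strand 1 crosses over strand 2. Perm now: [2 1 3]
Gen 2 (s1): strand 2 crosses over strand 1. Perm now: [1 2 3]
Gen 3 (s1): strand 1 crosses over strand 2. Perm now: [2 1 3]
Gen 4 (s1): strand 2 crosses over strand 1. Perm now: [1 2 3]
Gen 5 (s1^-1): strand 1 crosses under strand 2. Perm now: [2 1 3]
Gen 6 (s2): strand 1 crosses over strand 3. Perm now: [2 3 1]
Gen 7 (s1^-1): strand 2 crosses under strand 3. Perm now: [3 2 1]
Gen 8 (s2^-1): strand 2 crosses under strand 1. Perm now: [3 1 2]
Gen 9 (s1^-1): strand 3 crosses under strand 1. Perm now: [1 3 2]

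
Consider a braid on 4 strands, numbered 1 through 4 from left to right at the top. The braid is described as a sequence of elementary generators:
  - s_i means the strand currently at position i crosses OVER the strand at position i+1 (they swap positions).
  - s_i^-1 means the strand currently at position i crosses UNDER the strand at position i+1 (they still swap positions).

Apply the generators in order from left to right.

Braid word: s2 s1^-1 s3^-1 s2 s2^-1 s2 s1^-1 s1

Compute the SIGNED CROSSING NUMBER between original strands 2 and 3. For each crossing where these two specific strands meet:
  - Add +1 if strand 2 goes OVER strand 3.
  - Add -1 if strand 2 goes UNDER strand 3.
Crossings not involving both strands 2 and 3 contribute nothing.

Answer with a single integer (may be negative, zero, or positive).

Gen 1: 2 over 3. Both 2&3? yes. Contrib: +1. Sum: 1
Gen 2: crossing 1x3. Both 2&3? no. Sum: 1
Gen 3: crossing 2x4. Both 2&3? no. Sum: 1
Gen 4: crossing 1x4. Both 2&3? no. Sum: 1
Gen 5: crossing 4x1. Both 2&3? no. Sum: 1
Gen 6: crossing 1x4. Both 2&3? no. Sum: 1
Gen 7: crossing 3x4. Both 2&3? no. Sum: 1
Gen 8: crossing 4x3. Both 2&3? no. Sum: 1

Answer: 1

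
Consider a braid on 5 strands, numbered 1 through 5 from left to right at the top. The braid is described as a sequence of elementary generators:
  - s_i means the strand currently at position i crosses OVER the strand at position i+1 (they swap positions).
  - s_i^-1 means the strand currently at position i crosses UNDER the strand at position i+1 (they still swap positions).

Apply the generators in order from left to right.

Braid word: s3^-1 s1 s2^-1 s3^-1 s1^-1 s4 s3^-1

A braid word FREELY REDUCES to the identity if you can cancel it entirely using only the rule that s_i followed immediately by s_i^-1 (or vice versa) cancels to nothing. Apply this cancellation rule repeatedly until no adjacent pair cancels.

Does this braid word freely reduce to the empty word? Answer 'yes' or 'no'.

Answer: no

Derivation:
Gen 1 (s3^-1): push. Stack: [s3^-1]
Gen 2 (s1): push. Stack: [s3^-1 s1]
Gen 3 (s2^-1): push. Stack: [s3^-1 s1 s2^-1]
Gen 4 (s3^-1): push. Stack: [s3^-1 s1 s2^-1 s3^-1]
Gen 5 (s1^-1): push. Stack: [s3^-1 s1 s2^-1 s3^-1 s1^-1]
Gen 6 (s4): push. Stack: [s3^-1 s1 s2^-1 s3^-1 s1^-1 s4]
Gen 7 (s3^-1): push. Stack: [s3^-1 s1 s2^-1 s3^-1 s1^-1 s4 s3^-1]
Reduced word: s3^-1 s1 s2^-1 s3^-1 s1^-1 s4 s3^-1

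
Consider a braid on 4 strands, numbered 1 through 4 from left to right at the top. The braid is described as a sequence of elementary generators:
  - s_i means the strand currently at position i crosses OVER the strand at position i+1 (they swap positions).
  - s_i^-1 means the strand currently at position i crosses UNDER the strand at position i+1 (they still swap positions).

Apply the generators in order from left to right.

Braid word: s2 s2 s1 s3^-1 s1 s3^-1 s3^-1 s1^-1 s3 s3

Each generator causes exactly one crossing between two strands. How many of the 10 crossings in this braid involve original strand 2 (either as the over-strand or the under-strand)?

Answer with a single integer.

Answer: 5

Derivation:
Gen 1: crossing 2x3. Involves strand 2? yes. Count so far: 1
Gen 2: crossing 3x2. Involves strand 2? yes. Count so far: 2
Gen 3: crossing 1x2. Involves strand 2? yes. Count so far: 3
Gen 4: crossing 3x4. Involves strand 2? no. Count so far: 3
Gen 5: crossing 2x1. Involves strand 2? yes. Count so far: 4
Gen 6: crossing 4x3. Involves strand 2? no. Count so far: 4
Gen 7: crossing 3x4. Involves strand 2? no. Count so far: 4
Gen 8: crossing 1x2. Involves strand 2? yes. Count so far: 5
Gen 9: crossing 4x3. Involves strand 2? no. Count so far: 5
Gen 10: crossing 3x4. Involves strand 2? no. Count so far: 5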